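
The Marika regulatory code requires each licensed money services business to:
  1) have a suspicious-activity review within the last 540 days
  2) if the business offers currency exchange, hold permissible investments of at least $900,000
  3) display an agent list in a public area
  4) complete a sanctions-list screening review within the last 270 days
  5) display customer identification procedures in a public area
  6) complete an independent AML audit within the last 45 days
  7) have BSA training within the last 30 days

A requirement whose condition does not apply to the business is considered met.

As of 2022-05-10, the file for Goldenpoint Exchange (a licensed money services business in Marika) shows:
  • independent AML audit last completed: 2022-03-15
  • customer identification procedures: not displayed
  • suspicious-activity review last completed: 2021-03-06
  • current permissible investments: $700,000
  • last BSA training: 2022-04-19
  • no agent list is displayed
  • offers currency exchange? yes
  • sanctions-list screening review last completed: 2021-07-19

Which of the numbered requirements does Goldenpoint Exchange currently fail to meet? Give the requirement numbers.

1. suspicious-activity review 430 days ago vs limit 540 → met
2. condition 'offers currency exchange' holds; permissible investments $700,000 < $900,000 → not met
3. agent list absent → not met
4. sanctions-list screening review 295 days ago vs limit 270 → not met
5. customer identification procedures absent → not met
6. independent AML audit 56 days ago vs limit 45 → not met
7. BSA training 21 days ago vs limit 30 → met
Not met: 2, 3, 4, 5, 6

2, 3, 4, 5, 6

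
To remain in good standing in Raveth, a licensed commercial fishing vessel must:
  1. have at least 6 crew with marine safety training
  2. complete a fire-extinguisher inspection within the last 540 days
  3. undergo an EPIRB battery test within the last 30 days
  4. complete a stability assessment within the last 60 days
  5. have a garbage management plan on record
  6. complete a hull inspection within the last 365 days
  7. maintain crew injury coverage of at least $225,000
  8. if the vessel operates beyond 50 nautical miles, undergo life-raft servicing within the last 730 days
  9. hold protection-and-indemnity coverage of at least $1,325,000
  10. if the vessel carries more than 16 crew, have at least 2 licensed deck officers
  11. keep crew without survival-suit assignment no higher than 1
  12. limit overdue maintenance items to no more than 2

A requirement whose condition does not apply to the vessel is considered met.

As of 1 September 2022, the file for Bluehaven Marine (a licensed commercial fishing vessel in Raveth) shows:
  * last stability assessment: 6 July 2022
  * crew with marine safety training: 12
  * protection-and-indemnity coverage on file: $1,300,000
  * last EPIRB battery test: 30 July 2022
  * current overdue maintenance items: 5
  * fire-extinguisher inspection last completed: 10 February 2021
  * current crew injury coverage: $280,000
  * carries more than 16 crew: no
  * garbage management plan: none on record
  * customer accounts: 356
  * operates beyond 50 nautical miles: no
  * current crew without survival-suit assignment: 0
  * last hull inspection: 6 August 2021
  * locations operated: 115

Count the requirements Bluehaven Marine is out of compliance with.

1. crew with marine safety training 12 ≥ 6 → met
2. fire-extinguisher inspection 568 days ago vs limit 540 → not met
3. EPIRB battery test 33 days ago vs limit 30 → not met
4. stability assessment 57 days ago vs limit 60 → met
5. garbage management plan absent → not met
6. hull inspection 391 days ago vs limit 365 → not met
7. crew injury coverage $280,000 ≥ $225,000 → met
8. condition 'operates beyond 50 nautical miles' does not hold → requirement n/a → met
9. protection-and-indemnity coverage $1,300,000 < $1,325,000 → not met
10. condition 'carries more than 16 crew' does not hold → requirement n/a → met
11. crew without survival-suit assignment 0 ≤ 1 → met
12. overdue maintenance items 5 > 2 → not met
Not met: 6 of 12

6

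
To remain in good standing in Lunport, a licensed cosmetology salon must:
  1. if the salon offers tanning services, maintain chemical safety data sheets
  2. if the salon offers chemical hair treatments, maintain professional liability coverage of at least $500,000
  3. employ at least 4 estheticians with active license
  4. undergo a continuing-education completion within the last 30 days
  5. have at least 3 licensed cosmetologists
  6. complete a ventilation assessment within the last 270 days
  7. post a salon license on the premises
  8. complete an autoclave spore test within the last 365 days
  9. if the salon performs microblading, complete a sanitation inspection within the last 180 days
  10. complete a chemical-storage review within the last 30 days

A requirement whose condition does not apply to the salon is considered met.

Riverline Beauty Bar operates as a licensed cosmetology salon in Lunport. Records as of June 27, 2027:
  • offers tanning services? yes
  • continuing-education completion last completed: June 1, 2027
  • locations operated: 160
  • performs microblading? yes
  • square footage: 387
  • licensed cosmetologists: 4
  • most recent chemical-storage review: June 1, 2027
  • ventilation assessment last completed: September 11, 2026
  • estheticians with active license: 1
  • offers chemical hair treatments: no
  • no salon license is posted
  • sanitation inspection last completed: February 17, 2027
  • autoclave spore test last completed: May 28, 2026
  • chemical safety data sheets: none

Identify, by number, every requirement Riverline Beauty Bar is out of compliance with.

1. condition 'offers tanning services' holds; chemical safety data sheets absent → not met
2. condition 'offers chemical hair treatments' does not hold → requirement n/a → met
3. estheticians with active license 1 < 4 → not met
4. continuing-education completion 26 days ago vs limit 30 → met
5. licensed cosmetologists 4 ≥ 3 → met
6. ventilation assessment 289 days ago vs limit 270 → not met
7. salon license absent → not met
8. autoclave spore test 395 days ago vs limit 365 → not met
9. condition 'performs microblading' holds; sanitation inspection 130 days ago vs limit 180 → met
10. chemical-storage review 26 days ago vs limit 30 → met
Not met: 1, 3, 6, 7, 8

1, 3, 6, 7, 8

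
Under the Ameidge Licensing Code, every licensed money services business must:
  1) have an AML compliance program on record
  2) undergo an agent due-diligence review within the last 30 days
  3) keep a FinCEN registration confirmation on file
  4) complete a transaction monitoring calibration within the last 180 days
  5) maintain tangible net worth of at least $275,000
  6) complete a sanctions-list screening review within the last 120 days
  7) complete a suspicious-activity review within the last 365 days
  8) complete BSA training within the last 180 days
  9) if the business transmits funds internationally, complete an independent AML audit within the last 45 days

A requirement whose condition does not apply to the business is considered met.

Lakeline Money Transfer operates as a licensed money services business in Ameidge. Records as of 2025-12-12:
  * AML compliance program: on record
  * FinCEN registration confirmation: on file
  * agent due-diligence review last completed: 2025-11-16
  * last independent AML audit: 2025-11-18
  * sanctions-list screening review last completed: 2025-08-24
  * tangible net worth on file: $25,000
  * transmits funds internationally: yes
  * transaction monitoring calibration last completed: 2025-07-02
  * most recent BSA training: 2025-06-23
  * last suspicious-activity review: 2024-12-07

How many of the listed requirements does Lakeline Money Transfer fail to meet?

1. AML compliance program present → met
2. agent due-diligence review 26 days ago vs limit 30 → met
3. FinCEN registration confirmation present → met
4. transaction monitoring calibration 163 days ago vs limit 180 → met
5. tangible net worth $25,000 < $275,000 → not met
6. sanctions-list screening review 110 days ago vs limit 120 → met
7. suspicious-activity review 370 days ago vs limit 365 → not met
8. BSA training 172 days ago vs limit 180 → met
9. condition 'transmits funds internationally' holds; independent AML audit 24 days ago vs limit 45 → met
Not met: 2 of 9

2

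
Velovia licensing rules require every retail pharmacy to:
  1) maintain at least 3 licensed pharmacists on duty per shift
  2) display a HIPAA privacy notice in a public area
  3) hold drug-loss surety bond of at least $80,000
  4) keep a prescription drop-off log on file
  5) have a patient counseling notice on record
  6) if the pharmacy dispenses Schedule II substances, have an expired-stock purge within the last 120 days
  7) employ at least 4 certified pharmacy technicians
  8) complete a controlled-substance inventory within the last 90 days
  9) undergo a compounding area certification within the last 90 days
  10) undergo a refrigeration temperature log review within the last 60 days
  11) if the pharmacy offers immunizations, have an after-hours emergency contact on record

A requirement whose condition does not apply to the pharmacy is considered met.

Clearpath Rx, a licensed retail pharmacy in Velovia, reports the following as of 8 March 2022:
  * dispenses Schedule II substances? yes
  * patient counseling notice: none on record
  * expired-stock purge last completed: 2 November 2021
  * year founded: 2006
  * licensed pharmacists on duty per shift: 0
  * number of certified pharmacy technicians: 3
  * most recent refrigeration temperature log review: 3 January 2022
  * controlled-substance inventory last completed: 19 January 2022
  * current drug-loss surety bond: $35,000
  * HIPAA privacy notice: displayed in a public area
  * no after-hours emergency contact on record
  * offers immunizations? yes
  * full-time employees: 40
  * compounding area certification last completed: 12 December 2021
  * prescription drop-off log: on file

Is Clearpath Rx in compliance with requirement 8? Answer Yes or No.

8. controlled-substance inventory 48 days ago vs limit 90 → met

Yes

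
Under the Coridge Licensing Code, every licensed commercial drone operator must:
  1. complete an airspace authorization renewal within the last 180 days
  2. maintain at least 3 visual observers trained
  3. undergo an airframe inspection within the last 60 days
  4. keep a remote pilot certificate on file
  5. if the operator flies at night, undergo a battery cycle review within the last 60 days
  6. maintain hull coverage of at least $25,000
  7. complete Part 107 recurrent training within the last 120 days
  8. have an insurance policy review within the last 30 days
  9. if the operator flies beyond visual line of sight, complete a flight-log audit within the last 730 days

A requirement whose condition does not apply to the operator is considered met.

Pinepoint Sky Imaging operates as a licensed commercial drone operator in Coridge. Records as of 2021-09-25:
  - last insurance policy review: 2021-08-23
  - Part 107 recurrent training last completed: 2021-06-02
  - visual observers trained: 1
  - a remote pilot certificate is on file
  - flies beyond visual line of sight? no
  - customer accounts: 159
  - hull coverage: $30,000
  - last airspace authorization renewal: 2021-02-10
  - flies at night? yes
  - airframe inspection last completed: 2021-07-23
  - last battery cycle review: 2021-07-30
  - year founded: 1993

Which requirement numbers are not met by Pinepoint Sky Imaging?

1. airspace authorization renewal 227 days ago vs limit 180 → not met
2. visual observers trained 1 < 3 → not met
3. airframe inspection 64 days ago vs limit 60 → not met
4. remote pilot certificate present → met
5. condition 'flies at night' holds; battery cycle review 57 days ago vs limit 60 → met
6. hull coverage $30,000 ≥ $25,000 → met
7. Part 107 recurrent training 115 days ago vs limit 120 → met
8. insurance policy review 33 days ago vs limit 30 → not met
9. condition 'flies beyond visual line of sight' does not hold → requirement n/a → met
Not met: 1, 2, 3, 8

1, 2, 3, 8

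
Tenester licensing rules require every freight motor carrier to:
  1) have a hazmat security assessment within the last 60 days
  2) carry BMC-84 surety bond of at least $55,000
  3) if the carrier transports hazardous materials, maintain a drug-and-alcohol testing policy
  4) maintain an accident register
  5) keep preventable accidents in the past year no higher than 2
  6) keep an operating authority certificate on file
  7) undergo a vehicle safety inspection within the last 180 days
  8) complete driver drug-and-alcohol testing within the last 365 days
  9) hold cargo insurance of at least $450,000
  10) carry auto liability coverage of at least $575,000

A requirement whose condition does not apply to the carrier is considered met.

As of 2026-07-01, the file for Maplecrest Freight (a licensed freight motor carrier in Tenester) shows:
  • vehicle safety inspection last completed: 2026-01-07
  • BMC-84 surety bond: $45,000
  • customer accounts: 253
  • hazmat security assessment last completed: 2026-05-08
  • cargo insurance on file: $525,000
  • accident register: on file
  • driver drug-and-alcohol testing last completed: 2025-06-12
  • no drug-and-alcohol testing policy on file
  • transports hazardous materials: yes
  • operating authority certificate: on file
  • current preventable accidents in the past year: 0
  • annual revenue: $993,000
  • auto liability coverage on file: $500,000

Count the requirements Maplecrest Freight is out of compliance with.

4

1. hazmat security assessment 54 days ago vs limit 60 → met
2. BMC-84 surety bond $45,000 < $55,000 → not met
3. condition 'transports hazardous materials' holds; drug-and-alcohol testing policy absent → not met
4. accident register present → met
5. preventable accidents in the past year 0 ≤ 2 → met
6. operating authority certificate present → met
7. vehicle safety inspection 175 days ago vs limit 180 → met
8. driver drug-and-alcohol testing 384 days ago vs limit 365 → not met
9. cargo insurance $525,000 ≥ $450,000 → met
10. auto liability coverage $500,000 < $575,000 → not met
Not met: 4 of 10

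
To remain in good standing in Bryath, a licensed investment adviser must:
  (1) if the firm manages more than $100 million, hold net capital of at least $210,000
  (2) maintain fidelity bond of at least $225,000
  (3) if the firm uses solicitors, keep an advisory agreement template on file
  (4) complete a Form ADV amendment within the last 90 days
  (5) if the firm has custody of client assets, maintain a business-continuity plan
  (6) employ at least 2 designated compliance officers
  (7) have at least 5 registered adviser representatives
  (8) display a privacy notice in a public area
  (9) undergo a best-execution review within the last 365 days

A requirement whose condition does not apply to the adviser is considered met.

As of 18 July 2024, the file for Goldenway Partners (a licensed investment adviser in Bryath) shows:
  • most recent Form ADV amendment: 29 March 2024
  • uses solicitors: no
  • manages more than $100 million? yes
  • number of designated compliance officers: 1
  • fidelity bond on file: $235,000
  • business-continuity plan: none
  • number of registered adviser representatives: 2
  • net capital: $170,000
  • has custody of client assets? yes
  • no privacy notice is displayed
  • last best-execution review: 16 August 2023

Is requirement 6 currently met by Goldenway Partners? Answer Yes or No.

No

6. designated compliance officers 1 < 2 → not met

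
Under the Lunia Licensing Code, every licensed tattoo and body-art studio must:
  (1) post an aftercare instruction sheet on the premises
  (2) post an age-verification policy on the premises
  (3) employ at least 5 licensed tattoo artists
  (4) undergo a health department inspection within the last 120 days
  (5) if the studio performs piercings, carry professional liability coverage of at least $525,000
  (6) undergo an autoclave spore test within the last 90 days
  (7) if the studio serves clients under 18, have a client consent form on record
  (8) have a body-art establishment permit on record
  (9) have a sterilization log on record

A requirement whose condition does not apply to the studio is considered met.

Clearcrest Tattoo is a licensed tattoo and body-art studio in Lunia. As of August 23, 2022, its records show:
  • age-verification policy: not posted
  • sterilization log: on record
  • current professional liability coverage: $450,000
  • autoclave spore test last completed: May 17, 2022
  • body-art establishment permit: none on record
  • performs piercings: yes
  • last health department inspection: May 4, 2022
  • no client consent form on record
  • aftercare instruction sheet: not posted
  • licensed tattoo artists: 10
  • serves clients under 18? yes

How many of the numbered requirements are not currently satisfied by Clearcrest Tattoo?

1. aftercare instruction sheet absent → not met
2. age-verification policy absent → not met
3. licensed tattoo artists 10 ≥ 5 → met
4. health department inspection 111 days ago vs limit 120 → met
5. condition 'performs piercings' holds; professional liability coverage $450,000 < $525,000 → not met
6. autoclave spore test 98 days ago vs limit 90 → not met
7. condition 'serves clients under 18' holds; client consent form absent → not met
8. body-art establishment permit absent → not met
9. sterilization log present → met
Not met: 6 of 9

6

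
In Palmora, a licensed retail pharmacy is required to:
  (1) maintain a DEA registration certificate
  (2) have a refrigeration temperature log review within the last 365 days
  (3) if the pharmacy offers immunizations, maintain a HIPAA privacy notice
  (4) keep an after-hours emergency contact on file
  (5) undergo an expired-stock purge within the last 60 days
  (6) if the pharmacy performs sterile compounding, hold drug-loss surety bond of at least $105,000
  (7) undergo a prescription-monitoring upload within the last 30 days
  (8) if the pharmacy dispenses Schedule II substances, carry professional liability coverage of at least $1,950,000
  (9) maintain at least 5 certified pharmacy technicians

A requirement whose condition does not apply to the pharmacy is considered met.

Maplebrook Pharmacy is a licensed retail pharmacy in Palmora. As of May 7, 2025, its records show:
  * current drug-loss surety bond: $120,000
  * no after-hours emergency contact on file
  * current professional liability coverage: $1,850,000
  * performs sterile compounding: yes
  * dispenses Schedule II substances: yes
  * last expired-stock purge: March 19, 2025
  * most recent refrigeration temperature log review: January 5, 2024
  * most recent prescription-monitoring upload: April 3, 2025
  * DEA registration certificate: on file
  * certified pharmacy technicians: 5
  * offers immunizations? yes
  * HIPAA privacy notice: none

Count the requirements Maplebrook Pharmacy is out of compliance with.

1. DEA registration certificate present → met
2. refrigeration temperature log review 488 days ago vs limit 365 → not met
3. condition 'offers immunizations' holds; HIPAA privacy notice absent → not met
4. after-hours emergency contact absent → not met
5. expired-stock purge 49 days ago vs limit 60 → met
6. condition 'performs sterile compounding' holds; drug-loss surety bond $120,000 ≥ $105,000 → met
7. prescription-monitoring upload 34 days ago vs limit 30 → not met
8. condition 'dispenses Schedule II substances' holds; professional liability coverage $1,850,000 < $1,950,000 → not met
9. certified pharmacy technicians 5 ≥ 5 → met
Not met: 5 of 9

5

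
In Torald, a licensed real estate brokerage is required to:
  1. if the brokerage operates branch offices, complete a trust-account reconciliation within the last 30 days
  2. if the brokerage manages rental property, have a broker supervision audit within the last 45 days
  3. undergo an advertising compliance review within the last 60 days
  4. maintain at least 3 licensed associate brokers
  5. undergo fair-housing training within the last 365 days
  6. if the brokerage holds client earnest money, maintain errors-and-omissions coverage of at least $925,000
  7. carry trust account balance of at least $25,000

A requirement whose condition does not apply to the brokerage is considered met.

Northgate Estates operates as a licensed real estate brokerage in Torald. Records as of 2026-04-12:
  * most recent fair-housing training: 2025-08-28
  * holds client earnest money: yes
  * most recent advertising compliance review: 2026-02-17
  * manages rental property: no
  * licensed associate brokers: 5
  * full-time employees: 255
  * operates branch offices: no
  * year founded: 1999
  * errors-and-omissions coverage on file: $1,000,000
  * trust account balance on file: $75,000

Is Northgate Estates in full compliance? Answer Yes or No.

Yes

1. condition 'operates branch offices' does not hold → requirement n/a → met
2. condition 'manages rental property' does not hold → requirement n/a → met
3. advertising compliance review 54 days ago vs limit 60 → met
4. licensed associate brokers 5 ≥ 3 → met
5. fair-housing training 227 days ago vs limit 365 → met
6. condition 'holds client earnest money' holds; errors-and-omissions coverage $1,000,000 ≥ $925,000 → met
7. trust account balance $75,000 ≥ $25,000 → met
All met.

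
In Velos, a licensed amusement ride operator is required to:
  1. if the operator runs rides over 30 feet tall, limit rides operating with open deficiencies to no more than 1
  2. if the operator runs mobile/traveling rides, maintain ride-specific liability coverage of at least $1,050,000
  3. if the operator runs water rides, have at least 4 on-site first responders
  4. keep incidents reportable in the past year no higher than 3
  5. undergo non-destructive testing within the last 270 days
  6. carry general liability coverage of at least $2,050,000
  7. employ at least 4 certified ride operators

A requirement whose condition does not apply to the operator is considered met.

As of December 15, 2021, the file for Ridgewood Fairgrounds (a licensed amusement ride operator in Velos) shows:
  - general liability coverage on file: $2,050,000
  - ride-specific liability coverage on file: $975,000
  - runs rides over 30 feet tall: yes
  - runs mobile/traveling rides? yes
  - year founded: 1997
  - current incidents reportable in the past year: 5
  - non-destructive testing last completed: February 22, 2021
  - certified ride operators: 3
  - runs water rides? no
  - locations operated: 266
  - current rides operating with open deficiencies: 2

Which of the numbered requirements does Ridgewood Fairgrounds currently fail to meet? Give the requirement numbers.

1. condition 'runs rides over 30 feet tall' holds; rides operating with open deficiencies 2 > 1 → not met
2. condition 'runs mobile/traveling rides' holds; ride-specific liability coverage $975,000 < $1,050,000 → not met
3. condition 'runs water rides' does not hold → requirement n/a → met
4. incidents reportable in the past year 5 > 3 → not met
5. non-destructive testing 296 days ago vs limit 270 → not met
6. general liability coverage $2,050,000 ≥ $2,050,000 → met
7. certified ride operators 3 < 4 → not met
Not met: 1, 2, 4, 5, 7

1, 2, 4, 5, 7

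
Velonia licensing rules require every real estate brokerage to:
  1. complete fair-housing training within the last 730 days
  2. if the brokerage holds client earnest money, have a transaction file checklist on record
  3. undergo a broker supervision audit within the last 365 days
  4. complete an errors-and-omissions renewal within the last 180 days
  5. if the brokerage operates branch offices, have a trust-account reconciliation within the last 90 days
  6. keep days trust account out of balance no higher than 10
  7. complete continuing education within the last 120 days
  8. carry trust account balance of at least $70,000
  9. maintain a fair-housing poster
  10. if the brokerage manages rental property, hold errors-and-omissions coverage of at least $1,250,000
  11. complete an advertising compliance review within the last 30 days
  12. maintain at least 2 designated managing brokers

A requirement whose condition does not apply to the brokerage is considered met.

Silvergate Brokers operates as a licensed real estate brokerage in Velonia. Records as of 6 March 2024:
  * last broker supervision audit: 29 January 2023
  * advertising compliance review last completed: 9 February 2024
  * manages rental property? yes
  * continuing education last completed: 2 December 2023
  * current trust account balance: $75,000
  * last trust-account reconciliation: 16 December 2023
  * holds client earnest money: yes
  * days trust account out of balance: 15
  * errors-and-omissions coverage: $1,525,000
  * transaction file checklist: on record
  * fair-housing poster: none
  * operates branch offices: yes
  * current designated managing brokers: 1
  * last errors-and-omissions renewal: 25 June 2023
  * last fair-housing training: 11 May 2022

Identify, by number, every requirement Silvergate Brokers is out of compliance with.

3, 4, 6, 9, 12

1. fair-housing training 665 days ago vs limit 730 → met
2. condition 'holds client earnest money' holds; transaction file checklist present → met
3. broker supervision audit 402 days ago vs limit 365 → not met
4. errors-and-omissions renewal 255 days ago vs limit 180 → not met
5. condition 'operates branch offices' holds; trust-account reconciliation 81 days ago vs limit 90 → met
6. days trust account out of balance 15 > 10 → not met
7. continuing education 95 days ago vs limit 120 → met
8. trust account balance $75,000 ≥ $70,000 → met
9. fair-housing poster absent → not met
10. condition 'manages rental property' holds; errors-and-omissions coverage $1,525,000 ≥ $1,250,000 → met
11. advertising compliance review 26 days ago vs limit 30 → met
12. designated managing brokers 1 < 2 → not met
Not met: 3, 4, 6, 9, 12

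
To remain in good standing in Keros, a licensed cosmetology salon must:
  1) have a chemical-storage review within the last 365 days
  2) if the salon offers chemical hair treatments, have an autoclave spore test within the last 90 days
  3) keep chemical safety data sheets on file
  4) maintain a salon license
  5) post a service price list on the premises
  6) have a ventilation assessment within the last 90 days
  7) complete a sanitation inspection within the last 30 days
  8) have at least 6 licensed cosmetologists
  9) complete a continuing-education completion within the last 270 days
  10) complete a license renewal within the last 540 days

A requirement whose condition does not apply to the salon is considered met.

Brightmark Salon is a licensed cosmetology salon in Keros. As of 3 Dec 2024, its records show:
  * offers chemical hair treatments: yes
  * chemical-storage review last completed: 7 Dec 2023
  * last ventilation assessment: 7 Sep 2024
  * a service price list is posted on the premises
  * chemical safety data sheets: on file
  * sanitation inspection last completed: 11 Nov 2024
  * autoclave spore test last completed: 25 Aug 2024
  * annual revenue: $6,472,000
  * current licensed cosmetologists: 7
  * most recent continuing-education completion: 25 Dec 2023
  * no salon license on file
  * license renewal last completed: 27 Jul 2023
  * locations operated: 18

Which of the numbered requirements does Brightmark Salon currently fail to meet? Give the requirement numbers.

1. chemical-storage review 362 days ago vs limit 365 → met
2. condition 'offers chemical hair treatments' holds; autoclave spore test 100 days ago vs limit 90 → not met
3. chemical safety data sheets present → met
4. salon license absent → not met
5. service price list present → met
6. ventilation assessment 87 days ago vs limit 90 → met
7. sanitation inspection 22 days ago vs limit 30 → met
8. licensed cosmetologists 7 ≥ 6 → met
9. continuing-education completion 344 days ago vs limit 270 → not met
10. license renewal 495 days ago vs limit 540 → met
Not met: 2, 4, 9

2, 4, 9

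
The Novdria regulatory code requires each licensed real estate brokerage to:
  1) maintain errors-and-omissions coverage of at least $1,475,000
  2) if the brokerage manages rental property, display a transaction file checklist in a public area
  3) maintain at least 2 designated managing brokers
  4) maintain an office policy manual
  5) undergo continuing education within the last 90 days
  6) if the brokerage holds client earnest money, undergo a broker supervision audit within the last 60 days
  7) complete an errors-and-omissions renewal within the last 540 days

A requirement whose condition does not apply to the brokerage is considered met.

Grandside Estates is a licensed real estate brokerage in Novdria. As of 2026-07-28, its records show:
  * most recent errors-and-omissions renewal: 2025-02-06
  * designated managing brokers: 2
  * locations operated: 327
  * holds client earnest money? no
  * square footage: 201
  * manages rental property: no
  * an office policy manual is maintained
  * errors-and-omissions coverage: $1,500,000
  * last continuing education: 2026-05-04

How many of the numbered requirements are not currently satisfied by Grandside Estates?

0

1. errors-and-omissions coverage $1,500,000 ≥ $1,475,000 → met
2. condition 'manages rental property' does not hold → requirement n/a → met
3. designated managing brokers 2 ≥ 2 → met
4. office policy manual present → met
5. continuing education 85 days ago vs limit 90 → met
6. condition 'holds client earnest money' does not hold → requirement n/a → met
7. errors-and-omissions renewal 537 days ago vs limit 540 → met
Not met: 0 of 7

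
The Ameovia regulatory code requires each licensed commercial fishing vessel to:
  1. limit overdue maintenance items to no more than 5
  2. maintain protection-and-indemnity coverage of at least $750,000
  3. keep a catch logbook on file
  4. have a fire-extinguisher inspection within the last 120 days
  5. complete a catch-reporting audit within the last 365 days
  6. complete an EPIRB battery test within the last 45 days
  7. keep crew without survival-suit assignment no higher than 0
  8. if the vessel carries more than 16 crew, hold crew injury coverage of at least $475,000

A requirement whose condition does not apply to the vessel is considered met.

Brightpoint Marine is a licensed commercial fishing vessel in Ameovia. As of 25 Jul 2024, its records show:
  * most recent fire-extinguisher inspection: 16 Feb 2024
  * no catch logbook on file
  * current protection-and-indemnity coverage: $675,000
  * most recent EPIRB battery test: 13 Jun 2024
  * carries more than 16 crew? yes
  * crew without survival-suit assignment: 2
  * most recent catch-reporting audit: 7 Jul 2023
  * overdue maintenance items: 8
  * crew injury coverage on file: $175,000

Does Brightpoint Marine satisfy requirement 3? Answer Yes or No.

3. catch logbook absent → not met

No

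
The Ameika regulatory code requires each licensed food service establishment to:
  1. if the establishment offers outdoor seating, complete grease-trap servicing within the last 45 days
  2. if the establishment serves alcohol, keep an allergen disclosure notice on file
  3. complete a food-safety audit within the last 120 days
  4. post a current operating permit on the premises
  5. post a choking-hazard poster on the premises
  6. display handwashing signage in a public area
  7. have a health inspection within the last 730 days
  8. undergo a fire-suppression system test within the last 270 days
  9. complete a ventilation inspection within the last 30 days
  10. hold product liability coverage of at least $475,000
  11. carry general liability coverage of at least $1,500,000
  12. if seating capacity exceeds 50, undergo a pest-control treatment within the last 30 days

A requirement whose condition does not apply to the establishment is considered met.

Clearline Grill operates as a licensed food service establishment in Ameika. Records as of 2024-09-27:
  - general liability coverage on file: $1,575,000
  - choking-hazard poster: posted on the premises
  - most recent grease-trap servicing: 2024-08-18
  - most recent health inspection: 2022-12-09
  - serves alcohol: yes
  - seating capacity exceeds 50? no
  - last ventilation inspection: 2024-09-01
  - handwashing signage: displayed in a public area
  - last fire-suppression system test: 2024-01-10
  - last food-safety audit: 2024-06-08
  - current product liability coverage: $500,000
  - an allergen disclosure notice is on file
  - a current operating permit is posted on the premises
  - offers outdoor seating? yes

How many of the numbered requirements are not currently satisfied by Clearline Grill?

0

1. condition 'offers outdoor seating' holds; grease-trap servicing 40 days ago vs limit 45 → met
2. condition 'serves alcohol' holds; allergen disclosure notice present → met
3. food-safety audit 111 days ago vs limit 120 → met
4. current operating permit present → met
5. choking-hazard poster present → met
6. handwashing signage present → met
7. health inspection 658 days ago vs limit 730 → met
8. fire-suppression system test 261 days ago vs limit 270 → met
9. ventilation inspection 26 days ago vs limit 30 → met
10. product liability coverage $500,000 ≥ $475,000 → met
11. general liability coverage $1,575,000 ≥ $1,500,000 → met
12. condition 'seating capacity exceeds 50' does not hold → requirement n/a → met
Not met: 0 of 12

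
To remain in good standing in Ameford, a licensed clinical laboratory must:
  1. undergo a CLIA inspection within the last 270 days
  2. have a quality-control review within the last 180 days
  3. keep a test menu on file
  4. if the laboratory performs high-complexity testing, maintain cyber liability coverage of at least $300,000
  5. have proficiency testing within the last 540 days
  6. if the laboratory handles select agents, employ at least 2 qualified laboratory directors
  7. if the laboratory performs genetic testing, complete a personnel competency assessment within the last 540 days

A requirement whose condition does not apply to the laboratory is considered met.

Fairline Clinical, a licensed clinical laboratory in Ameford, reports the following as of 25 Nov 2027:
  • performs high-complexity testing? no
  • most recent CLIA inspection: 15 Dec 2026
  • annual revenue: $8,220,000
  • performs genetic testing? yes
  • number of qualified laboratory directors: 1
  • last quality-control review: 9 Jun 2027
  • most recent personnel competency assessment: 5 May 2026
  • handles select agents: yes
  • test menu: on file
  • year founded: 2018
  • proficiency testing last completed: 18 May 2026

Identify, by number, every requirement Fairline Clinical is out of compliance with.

1. CLIA inspection 345 days ago vs limit 270 → not met
2. quality-control review 169 days ago vs limit 180 → met
3. test menu present → met
4. condition 'performs high-complexity testing' does not hold → requirement n/a → met
5. proficiency testing 556 days ago vs limit 540 → not met
6. condition 'handles select agents' holds; qualified laboratory directors 1 < 2 → not met
7. condition 'performs genetic testing' holds; personnel competency assessment 569 days ago vs limit 540 → not met
Not met: 1, 5, 6, 7

1, 5, 6, 7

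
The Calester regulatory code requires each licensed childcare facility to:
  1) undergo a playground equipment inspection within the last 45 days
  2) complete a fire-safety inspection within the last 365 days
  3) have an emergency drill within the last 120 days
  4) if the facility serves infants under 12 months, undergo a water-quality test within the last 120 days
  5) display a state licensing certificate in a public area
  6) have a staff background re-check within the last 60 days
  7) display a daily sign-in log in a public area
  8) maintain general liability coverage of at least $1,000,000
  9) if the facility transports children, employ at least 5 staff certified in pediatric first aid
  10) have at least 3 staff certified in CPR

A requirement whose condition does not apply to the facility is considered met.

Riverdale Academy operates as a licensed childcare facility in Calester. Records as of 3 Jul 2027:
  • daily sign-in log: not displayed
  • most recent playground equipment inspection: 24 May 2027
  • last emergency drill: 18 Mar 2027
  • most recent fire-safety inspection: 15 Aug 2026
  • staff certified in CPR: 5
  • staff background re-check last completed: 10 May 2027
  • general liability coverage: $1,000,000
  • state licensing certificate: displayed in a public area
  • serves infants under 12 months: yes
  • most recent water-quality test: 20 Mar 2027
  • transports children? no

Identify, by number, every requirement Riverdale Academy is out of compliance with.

7

1. playground equipment inspection 40 days ago vs limit 45 → met
2. fire-safety inspection 322 days ago vs limit 365 → met
3. emergency drill 107 days ago vs limit 120 → met
4. condition 'serves infants under 12 months' holds; water-quality test 105 days ago vs limit 120 → met
5. state licensing certificate present → met
6. staff background re-check 54 days ago vs limit 60 → met
7. daily sign-in log absent → not met
8. general liability coverage $1,000,000 ≥ $1,000,000 → met
9. condition 'transports children' does not hold → requirement n/a → met
10. staff certified in CPR 5 ≥ 3 → met
Not met: 7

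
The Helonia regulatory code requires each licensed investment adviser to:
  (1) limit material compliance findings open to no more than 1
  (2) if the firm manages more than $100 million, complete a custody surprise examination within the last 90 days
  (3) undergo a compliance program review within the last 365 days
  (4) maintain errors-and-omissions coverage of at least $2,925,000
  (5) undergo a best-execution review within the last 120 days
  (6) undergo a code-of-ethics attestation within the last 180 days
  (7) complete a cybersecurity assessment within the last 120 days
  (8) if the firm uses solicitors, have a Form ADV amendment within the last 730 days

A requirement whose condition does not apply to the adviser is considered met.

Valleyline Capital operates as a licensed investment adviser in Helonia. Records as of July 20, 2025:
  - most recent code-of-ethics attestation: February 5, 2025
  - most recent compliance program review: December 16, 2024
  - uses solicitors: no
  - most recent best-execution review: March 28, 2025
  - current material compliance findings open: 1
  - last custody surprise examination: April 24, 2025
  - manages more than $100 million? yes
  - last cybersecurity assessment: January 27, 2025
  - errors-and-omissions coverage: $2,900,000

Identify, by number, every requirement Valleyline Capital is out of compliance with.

4, 7

1. material compliance findings open 1 ≤ 1 → met
2. condition 'manages more than $100 million' holds; custody surprise examination 87 days ago vs limit 90 → met
3. compliance program review 216 days ago vs limit 365 → met
4. errors-and-omissions coverage $2,900,000 < $2,925,000 → not met
5. best-execution review 114 days ago vs limit 120 → met
6. code-of-ethics attestation 165 days ago vs limit 180 → met
7. cybersecurity assessment 174 days ago vs limit 120 → not met
8. condition 'uses solicitors' does not hold → requirement n/a → met
Not met: 4, 7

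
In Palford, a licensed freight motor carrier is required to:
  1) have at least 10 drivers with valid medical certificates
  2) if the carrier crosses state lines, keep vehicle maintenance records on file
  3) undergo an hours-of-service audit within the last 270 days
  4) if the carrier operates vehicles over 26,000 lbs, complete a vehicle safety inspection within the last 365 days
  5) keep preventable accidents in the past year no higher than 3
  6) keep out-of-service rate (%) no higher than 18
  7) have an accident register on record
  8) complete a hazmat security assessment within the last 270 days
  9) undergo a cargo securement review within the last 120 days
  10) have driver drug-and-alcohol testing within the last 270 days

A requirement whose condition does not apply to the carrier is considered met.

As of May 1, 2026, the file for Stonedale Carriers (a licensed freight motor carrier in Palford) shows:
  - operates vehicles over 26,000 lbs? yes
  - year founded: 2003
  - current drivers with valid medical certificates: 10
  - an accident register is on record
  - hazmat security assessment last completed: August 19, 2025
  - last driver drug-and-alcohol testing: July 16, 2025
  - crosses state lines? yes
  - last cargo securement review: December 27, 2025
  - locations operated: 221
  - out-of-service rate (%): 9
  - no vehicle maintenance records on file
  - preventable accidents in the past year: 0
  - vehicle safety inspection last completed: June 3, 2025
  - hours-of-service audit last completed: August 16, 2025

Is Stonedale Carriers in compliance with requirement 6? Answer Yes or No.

Yes

6. out-of-service rate (%) 9 ≤ 18 → met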